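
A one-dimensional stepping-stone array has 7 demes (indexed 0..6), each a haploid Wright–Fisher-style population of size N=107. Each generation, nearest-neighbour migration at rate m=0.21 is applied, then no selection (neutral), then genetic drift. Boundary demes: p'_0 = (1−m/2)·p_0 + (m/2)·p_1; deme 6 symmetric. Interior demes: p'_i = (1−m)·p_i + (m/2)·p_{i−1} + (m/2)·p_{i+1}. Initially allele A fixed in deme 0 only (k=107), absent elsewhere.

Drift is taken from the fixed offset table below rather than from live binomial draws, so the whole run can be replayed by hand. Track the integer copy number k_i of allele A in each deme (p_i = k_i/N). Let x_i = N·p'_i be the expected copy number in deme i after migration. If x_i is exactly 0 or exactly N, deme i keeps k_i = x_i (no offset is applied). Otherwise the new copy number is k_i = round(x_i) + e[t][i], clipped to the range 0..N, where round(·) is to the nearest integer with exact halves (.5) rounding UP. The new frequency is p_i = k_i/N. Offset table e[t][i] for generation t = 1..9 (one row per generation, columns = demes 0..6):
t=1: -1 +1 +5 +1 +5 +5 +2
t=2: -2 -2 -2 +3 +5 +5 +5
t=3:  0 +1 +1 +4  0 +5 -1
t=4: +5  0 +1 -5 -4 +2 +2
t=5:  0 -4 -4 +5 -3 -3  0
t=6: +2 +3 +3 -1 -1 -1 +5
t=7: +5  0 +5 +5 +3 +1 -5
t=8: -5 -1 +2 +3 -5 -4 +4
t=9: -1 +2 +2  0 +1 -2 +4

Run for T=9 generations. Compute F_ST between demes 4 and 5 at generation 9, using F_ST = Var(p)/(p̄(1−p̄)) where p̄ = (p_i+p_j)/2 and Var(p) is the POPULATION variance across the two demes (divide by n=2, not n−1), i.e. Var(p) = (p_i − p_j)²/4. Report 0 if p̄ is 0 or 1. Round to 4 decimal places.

t=0: k=[107 0 0 0 0 0 0]
t=1: x=[95.7650 11.2350 0.0000 0.0000 0.0000 0.0000 0.0000] k=[95 12 0 0 0 0 0]
t=2: x=[86.2850 19.4550 1.2600 0.0000 0.0000 0.0000 0.0000] k=[84 17 0 0 0 0 0]
t=3: x=[76.9650 22.2500 1.7850 0.0000 0.0000 0.0000 0.0000] k=[77 23 3 0 0 0 0]
t=4: x=[71.3300 26.5700 4.7850 0.3150 0.0000 0.0000 0.0000] k=[76 27 6 0 0 0 0]
t=5: x=[70.8550 29.9400 7.5750 0.6300 0.0000 0.0000 0.0000] k=[71 26 4 6 0 0 0]
t=6: x=[66.2750 28.4150 6.5200 5.1600 0.6300 0.0000 0.0000] k=[68 31 10 4 0 0 0]
t=7: x=[64.1150 32.6800 11.5750 4.2100 0.4200 0.0000 0.0000] k=[69 33 17 9 3 0 0]
t=8: x=[65.2200 35.1000 17.8400 9.2100 3.3150 0.3150 0.0000] k=[60 34 20 12 0 0 0]
t=9: x=[57.2700 35.2600 20.6300 11.5800 1.2600 0.0000 0.0000] k=[56 37 23 12 2 0 0]

0.0094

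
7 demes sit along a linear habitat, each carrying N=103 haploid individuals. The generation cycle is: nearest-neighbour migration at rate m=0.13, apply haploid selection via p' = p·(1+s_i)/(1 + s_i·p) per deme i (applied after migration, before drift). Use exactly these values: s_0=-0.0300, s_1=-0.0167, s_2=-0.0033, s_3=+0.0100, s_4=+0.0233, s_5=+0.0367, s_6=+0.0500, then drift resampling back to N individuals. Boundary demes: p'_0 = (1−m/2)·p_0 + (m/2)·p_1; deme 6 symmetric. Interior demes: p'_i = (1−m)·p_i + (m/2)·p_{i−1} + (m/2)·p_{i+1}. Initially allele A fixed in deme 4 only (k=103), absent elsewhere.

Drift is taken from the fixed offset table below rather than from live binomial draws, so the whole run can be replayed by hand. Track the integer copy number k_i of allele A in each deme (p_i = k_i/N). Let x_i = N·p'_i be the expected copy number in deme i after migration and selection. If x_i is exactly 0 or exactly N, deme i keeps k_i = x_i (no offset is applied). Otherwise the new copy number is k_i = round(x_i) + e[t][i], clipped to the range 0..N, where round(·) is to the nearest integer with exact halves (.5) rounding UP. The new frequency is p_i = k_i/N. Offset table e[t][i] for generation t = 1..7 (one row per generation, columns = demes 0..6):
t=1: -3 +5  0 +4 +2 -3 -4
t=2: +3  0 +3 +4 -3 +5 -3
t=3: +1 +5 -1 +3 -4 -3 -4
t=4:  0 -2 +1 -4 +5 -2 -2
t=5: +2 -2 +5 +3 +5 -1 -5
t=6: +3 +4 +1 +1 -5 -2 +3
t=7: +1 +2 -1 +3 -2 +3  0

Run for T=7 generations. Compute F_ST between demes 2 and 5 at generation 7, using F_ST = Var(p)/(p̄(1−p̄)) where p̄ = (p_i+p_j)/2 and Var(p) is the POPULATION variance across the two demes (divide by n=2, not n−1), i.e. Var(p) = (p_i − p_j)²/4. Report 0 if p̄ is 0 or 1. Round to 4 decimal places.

0.0194

t=0: k=[0 0 0 0 103 0 0]
t=1: x=[0.0000 0.0000 0.0000 6.7576 89.8760 6.9242 0.0000] k=[0 0 0 11 92 4 0]
t=2: x=[0.0000 0.0000 0.7127 15.6818 81.4107 9.7742 0.2730] k=[0 0 4 20 78 15 0]
t=3: x=[0.0000 0.2557 4.7650 22.9067 70.6483 18.6645 1.0233] k=[0 5 4 26 67 16 0]
t=4: x=[0.3153 4.5364 5.4778 27.4348 61.5916 18.8231 1.0914] k=[0 3 6 23 67 17 0]
t=5: x=[0.1892 2.9513 6.8887 24.9426 61.4621 19.7131 1.1596] k=[2 1 12 28 66 19 0]
t=6: x=[1.8780 1.7508 12.2892 29.6396 61.0489 21.4252 1.2960] k=[5 6 13 31 56 19 4]
t=7: x=[4.9203 6.2898 13.6757 31.6728 52.5630 21.0267 5.2112] k=[6 8 13 35 51 24 5]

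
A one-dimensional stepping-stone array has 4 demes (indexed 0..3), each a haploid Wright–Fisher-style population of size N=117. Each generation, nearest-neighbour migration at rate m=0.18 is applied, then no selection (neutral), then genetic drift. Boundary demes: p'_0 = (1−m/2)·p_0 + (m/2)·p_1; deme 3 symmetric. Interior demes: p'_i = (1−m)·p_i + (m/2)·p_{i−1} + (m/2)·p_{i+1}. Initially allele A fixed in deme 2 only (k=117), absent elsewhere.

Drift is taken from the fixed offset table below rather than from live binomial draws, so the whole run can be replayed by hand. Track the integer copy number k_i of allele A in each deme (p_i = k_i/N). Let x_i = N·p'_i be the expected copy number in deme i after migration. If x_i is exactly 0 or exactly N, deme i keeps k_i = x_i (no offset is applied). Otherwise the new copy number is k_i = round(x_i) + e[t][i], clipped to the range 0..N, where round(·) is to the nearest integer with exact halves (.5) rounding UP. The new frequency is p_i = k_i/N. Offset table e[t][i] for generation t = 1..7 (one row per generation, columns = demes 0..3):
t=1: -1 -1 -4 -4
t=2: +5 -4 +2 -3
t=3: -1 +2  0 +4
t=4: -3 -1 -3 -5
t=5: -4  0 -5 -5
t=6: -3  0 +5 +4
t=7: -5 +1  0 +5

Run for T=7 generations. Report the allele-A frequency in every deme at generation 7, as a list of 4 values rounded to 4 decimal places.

t=0: k=[0 0 117 0]
t=1: x=[0.0000 10.5300 95.9400 10.5300] k=[0 10 92 7]
t=2: x=[0.9000 16.4800 76.9700 14.6500] k=[6 12 79 12]
t=3: x=[6.5400 17.4900 66.9400 18.0300] k=[6 19 67 22]
t=4: x=[7.1700 22.1500 58.6300 26.0500] k=[4 21 56 21]
t=5: x=[5.5300 22.6200 49.7000 24.1500] k=[2 23 45 19]
t=6: x=[3.8900 23.0900 40.6800 21.3400] k=[1 23 46 25]
t=7: x=[2.9800 23.0900 42.0400 26.8900] k=[0 24 42 32]

[0.0000, 0.2051, 0.3590, 0.2735]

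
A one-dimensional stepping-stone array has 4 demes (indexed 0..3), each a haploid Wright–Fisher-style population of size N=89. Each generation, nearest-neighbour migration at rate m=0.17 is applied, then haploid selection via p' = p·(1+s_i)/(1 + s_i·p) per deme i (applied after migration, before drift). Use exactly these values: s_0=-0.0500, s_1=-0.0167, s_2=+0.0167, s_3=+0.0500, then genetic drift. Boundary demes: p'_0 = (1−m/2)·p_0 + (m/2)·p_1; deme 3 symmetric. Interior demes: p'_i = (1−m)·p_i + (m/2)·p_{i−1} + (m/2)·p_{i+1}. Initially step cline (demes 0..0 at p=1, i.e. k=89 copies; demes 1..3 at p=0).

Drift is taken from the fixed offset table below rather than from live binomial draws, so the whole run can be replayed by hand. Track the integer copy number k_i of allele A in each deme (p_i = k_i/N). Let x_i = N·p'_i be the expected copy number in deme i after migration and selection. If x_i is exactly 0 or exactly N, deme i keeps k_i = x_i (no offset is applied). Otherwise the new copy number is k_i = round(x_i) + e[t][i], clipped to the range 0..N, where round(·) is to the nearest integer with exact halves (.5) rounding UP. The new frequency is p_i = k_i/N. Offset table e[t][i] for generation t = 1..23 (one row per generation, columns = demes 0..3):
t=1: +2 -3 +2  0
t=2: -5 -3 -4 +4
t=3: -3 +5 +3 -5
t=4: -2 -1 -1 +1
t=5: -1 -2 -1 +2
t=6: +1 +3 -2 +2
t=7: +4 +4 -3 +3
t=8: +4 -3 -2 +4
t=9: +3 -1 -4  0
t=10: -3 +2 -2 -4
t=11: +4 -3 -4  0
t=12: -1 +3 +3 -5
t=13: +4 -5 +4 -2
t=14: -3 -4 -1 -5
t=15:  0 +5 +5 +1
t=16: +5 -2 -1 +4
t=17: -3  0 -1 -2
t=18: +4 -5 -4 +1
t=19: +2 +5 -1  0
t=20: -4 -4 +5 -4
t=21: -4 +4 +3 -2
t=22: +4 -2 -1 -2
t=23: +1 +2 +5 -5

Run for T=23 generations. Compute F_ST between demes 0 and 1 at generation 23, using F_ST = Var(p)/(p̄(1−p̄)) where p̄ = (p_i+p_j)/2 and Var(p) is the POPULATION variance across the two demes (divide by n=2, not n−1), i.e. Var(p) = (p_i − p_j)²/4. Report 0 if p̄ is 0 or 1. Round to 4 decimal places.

t=0: k=[89 0 0 0]
t=1: x=[81.0723 7.4492 0.0000 0.0000] k=[83 4 0 0]
t=2: x=[75.7157 10.2216 0.3457 0.0000] k=[71 7 0 0]
t=3: x=[64.6637 11.6731 0.6049 0.0000] k=[62 17 4 0]
t=4: x=[57.1335 19.4627 4.8402 0.3569] k=[55 18 4 1]
t=5: x=[50.7404 19.6955 5.0128 1.3168] k=[50 18 4 3]
t=6: x=[46.1416 19.2745 5.1853 3.2336] k=[47 22 3 5]
t=7: x=[43.7338 22.2280 4.8605 5.0578] k=[48 26 2 8]
t=8: x=[44.9894 25.5223 4.6220 7.8315] k=[49 23 3 12]
t=9: x=[45.6505 23.2198 5.5506 11.7228] k=[49 22 2 12]
t=10: x=[45.5653 22.3123 4.6220 11.6346] k=[43 24 3 8]
t=11: x=[40.2516 23.5373 5.2918 7.9200] k=[44 21 1 8]
t=12: x=[40.9091 20.9837 3.3480 7.7430] k=[40 24 6 3]
t=13: x=[37.5225 23.5373 7.3864 3.4115] k=[42 19 11 1]
t=14: x=[38.9183 20.0125 10.9885 1.9405] k=[36 16 10 0]
t=15: x=[33.2252 16.9576 9.8036 0.8921] k=[33 22 15 2]
t=16: x=[31.0206 22.0594 14.6920 3.2546] k=[36 20 14 7]
t=17: x=[33.5611 20.5823 14.1105 7.9409] k=[31 21 13 6]
t=18: x=[29.1360 20.8995 13.2709 6.8992] k=[33 16 9 8]
t=19: x=[30.5183 16.6212 9.6516 8.4509] k=[33 22 9 8]
t=20: x=[31.0206 21.5537 10.1682 8.4509] k=[27 18 15 4]
t=21: x=[25.2961 18.2643 14.5201 5.1674] k=[21 22 18 3]
t=22: x=[20.2709 21.3009 17.2946 4.4780] k=[24 19 16 2]
t=23: x=[22.6969 18.9179 15.2734 3.3435] k=[24 21 20 0]

0.0015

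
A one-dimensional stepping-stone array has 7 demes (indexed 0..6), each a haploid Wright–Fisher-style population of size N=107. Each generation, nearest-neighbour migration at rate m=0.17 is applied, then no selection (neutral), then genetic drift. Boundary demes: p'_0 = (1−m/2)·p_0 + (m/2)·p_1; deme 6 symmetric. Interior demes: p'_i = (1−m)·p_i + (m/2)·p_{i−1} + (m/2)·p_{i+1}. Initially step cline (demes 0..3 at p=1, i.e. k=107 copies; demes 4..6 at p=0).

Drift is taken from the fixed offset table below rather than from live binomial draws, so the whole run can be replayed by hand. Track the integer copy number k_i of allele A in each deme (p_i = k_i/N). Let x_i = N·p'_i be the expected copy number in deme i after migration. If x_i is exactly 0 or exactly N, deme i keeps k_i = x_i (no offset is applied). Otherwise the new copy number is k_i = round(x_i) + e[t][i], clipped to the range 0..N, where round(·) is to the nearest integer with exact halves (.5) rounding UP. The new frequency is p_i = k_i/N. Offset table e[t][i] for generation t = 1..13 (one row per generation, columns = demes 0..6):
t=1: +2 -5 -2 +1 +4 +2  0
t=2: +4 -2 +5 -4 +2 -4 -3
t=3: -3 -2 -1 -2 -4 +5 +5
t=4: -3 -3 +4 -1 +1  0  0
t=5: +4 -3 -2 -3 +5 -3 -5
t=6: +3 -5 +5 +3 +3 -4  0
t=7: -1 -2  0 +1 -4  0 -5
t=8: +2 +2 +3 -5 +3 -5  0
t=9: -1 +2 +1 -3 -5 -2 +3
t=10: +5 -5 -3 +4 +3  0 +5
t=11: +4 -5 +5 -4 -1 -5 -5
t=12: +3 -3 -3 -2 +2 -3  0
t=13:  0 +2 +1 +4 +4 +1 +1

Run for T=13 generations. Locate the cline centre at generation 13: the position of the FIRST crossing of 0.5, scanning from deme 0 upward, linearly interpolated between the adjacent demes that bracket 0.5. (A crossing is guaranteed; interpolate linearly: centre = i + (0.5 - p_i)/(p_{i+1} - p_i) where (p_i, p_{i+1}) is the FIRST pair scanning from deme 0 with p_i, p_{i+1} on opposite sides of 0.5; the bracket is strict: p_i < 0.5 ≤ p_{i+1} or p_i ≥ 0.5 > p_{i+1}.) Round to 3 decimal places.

t=0: k=[107 107 107 107 0 0 0]
t=1: x=[107.0000 107.0000 107.0000 97.9050 9.0950 0.0000 0.0000] k=[107 107 107 99 13 0 0]
t=2: x=[107.0000 107.0000 106.3200 92.3700 19.2050 1.1050 0.0000] k=[107 107 107 88 21 0 0]
t=3: x=[107.0000 107.0000 105.3850 83.9200 24.9100 1.7850 0.0000] k=[107 107 104 82 21 7 0]
t=4: x=[107.0000 106.7450 102.3850 78.6850 24.9950 7.5950 0.5950] k=[107 104 106 78 26 8 1]
t=5: x=[106.7450 104.4250 103.4500 75.9600 28.8900 8.9350 1.5950] k=[107 101 101 73 34 6 0]
t=6: x=[106.4900 101.5100 98.6200 72.0650 34.9350 7.8700 0.5100] k=[107 97 104 75 38 4 1]
t=7: x=[106.1500 98.4450 100.9400 74.3200 38.2550 6.6350 1.2550] k=[105 96 101 75 34 7 0]
t=8: x=[104.2350 97.1900 98.3650 73.7250 35.1900 8.7000 0.5950] k=[106 99 101 69 38 4 1]
t=9: x=[105.4050 99.7650 98.1100 69.0850 37.7450 6.6350 1.2550] k=[104 102 99 66 33 5 4]
t=10: x=[103.8300 101.9150 96.4500 66.0000 33.4250 7.2950 4.0850] k=[107 97 93 70 36 7 9]
t=11: x=[106.1500 97.5100 91.3850 69.0650 36.4250 9.6350 8.8300] k=[107 93 96 65 35 5 4]
t=12: x=[105.8100 94.4450 93.1100 65.0850 35.0000 7.4650 4.0850] k=[107 91 90 63 37 4 4]
t=13: x=[105.6400 92.2750 87.7900 63.0850 36.4050 6.8050 4.0000] k=[106 94 89 67 40 8 5]

3.500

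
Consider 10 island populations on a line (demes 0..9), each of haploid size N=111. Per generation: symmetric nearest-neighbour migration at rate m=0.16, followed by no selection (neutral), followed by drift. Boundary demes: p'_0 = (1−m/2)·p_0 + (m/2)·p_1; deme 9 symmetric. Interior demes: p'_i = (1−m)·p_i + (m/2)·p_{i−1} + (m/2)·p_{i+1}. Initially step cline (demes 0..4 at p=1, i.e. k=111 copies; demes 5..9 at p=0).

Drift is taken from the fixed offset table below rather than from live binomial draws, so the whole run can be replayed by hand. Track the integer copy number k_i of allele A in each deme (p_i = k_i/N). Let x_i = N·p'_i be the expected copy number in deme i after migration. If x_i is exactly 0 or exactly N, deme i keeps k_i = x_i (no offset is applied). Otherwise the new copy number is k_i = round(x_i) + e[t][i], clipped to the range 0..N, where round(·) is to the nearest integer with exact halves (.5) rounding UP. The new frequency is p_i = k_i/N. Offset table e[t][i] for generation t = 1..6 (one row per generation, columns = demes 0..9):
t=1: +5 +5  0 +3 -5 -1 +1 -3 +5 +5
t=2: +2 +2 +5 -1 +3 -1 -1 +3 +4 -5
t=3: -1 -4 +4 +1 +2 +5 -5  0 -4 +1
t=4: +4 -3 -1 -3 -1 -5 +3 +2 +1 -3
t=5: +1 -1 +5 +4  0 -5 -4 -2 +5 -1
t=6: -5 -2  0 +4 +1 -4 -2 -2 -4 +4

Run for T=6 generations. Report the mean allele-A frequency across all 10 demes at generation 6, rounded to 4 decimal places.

0.4829

t=0: k=[111 111 111 111 111 0 0 0 0 0]
t=1: x=[111.0000 111.0000 111.0000 111.0000 102.1200 8.8800 0.0000 0.0000 0.0000 0.0000] k=[111 111 111 111 97 8 0 0 0 0]
t=2: x=[111.0000 111.0000 111.0000 109.8800 91.0000 14.4800 0.6400 0.0000 0.0000 0.0000] k=[111 111 111 109 94 13 0 0 0 0]
t=3: x=[111.0000 111.0000 110.8400 107.9600 88.7200 18.4400 1.0400 0.0000 0.0000 0.0000] k=[111 111 111 109 91 23 0 0 0 0]
t=4: x=[111.0000 111.0000 110.8400 107.7200 87.0000 26.6000 1.8400 0.0000 0.0000 0.0000] k=[111 111 110 105 86 22 5 0 0 0]
t=5: x=[111.0000 110.9200 109.6800 103.8800 82.4000 25.7600 5.9600 0.4000 0.0000 0.0000] k=[111 110 111 108 82 21 2 0 0 0]
t=6: x=[110.9200 110.1600 110.6800 106.1600 79.2000 24.3600 3.3600 0.1600 0.0000 0.0000] k=[106 108 111 110 80 20 1 0 0 0]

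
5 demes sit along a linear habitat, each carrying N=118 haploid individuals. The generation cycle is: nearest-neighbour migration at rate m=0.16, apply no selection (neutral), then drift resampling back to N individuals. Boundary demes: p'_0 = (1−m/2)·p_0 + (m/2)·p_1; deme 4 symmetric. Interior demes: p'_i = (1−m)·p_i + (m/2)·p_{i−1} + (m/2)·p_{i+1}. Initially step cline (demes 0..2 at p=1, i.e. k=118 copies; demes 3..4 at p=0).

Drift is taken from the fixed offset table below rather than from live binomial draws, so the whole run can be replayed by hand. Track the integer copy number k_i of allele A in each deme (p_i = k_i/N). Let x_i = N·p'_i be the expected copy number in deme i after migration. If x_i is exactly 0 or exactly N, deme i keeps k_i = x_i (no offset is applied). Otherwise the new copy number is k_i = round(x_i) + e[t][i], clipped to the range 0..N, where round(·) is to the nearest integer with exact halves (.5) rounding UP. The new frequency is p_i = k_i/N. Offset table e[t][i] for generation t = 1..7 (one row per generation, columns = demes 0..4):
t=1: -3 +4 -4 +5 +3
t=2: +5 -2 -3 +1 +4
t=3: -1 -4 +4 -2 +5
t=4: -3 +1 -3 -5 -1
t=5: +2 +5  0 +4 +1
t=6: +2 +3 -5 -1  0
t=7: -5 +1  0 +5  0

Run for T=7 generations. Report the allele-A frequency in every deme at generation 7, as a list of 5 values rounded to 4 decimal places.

t=0: k=[118 118 118 0 0]
t=1: x=[118.0000 118.0000 108.5600 9.4400 0.0000] k=[118 118 105 14 0]
t=2: x=[118.0000 116.9600 98.7600 20.1600 1.1200] k=[118 115 96 21 5]
t=3: x=[117.7600 113.7200 91.5200 25.7200 6.2800] k=[117 110 96 24 11]
t=4: x=[116.4400 109.4400 91.3600 28.7200 12.0400] k=[113 110 88 24 11]
t=5: x=[112.7600 108.4800 84.6400 28.0800 12.0400] k=[115 113 85 32 13]
t=6: x=[114.8400 110.9200 83.0000 34.7200 14.5200] k=[117 114 78 34 15]
t=7: x=[116.7600 111.3600 77.3600 36.0000 16.5200] k=[112 112 77 41 17]

[0.9492, 0.9492, 0.6525, 0.3475, 0.1441]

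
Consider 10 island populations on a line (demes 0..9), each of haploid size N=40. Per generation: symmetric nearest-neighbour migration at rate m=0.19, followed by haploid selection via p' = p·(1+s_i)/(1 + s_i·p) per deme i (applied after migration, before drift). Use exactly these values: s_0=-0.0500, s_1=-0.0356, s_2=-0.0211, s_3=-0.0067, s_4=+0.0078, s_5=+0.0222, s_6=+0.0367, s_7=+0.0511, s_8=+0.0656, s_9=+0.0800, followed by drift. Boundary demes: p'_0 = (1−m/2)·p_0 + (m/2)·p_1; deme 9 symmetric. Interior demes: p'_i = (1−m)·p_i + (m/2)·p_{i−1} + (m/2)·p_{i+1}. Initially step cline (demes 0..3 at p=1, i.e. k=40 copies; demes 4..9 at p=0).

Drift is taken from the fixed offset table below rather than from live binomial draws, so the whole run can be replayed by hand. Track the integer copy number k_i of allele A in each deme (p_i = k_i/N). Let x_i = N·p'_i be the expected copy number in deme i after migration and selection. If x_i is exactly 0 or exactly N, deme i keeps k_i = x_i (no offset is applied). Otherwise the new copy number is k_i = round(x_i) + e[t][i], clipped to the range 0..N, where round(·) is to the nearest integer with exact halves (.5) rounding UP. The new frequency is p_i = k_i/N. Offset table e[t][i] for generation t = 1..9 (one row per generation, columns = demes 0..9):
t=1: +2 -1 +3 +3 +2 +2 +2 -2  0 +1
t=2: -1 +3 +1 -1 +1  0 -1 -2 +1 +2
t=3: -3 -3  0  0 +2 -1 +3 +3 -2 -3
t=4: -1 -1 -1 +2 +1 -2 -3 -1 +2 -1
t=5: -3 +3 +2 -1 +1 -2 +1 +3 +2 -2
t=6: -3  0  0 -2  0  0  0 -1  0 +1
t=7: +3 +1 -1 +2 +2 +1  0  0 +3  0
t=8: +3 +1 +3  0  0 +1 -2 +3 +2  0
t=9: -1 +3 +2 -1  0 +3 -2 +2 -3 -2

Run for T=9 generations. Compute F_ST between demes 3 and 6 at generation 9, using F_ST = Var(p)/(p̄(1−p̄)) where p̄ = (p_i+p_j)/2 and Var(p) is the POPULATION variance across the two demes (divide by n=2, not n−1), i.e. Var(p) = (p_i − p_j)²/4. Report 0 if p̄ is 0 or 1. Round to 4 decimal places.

t=0: k=[40 40 40 40 0 0 0 0 0 0]
t=1: x=[40.0000 40.0000 40.0000 36.1768 3.8268 0.0000 0.0000 0.0000 0.0000 0.0000] k=[40 40 40 39 6 0 0 0 0 0]
t=2: x=[40.0000 40.0000 39.9030 35.9355 8.6174 0.5825 0.0000 0.0000 0.0000 0.0000] k=[40 40 40 35 10 1 0 0 0 0]
t=3: x=[40.0000 40.0000 39.5149 33.0615 11.5838 1.7973 0.0985 0.0000 0.0000 0.0000] k=[40 40 40 33 14 1 3 0 0 0]
t=4: x=[40.0000 40.0000 39.3209 31.8163 14.6420 2.4755 2.6116 0.2995 0.0000 0.0000] k=[40 40 38 34 16 0 0 0 0 0]
t=5: x=[40.0000 39.8030 37.7654 32.6297 16.2649 1.5524 0.0000 0.0000 0.0000 0.0000] k=[40 40 40 32 17 0 0 0 0 0]
t=6: x=[40.0000 40.0000 39.2239 31.2893 16.8858 1.6494 0.0000 0.0000 0.0000 0.0000] k=[40 40 39 29 17 2 0 0 0 0]
t=7: x=[40.0000 39.9015 38.1069 28.7557 16.7906 3.3009 0.1969 0.0000 0.0000 0.0000] k=[40 40 37 31 19 4 0 0 0 0]
t=8: x=[40.0000 39.7046 36.6501 30.3810 18.7924 5.1426 0.3938 0.0000 0.0000 0.0000] k=[40 40 40 30 19 6 0 0 0 0]
t=9: x=[40.0000 40.0000 39.0300 29.8542 18.8874 6.7879 0.5906 0.0000 0.0000 0.0000] k=[40 40 40 29 19 10 0 0 0 0]

0.5686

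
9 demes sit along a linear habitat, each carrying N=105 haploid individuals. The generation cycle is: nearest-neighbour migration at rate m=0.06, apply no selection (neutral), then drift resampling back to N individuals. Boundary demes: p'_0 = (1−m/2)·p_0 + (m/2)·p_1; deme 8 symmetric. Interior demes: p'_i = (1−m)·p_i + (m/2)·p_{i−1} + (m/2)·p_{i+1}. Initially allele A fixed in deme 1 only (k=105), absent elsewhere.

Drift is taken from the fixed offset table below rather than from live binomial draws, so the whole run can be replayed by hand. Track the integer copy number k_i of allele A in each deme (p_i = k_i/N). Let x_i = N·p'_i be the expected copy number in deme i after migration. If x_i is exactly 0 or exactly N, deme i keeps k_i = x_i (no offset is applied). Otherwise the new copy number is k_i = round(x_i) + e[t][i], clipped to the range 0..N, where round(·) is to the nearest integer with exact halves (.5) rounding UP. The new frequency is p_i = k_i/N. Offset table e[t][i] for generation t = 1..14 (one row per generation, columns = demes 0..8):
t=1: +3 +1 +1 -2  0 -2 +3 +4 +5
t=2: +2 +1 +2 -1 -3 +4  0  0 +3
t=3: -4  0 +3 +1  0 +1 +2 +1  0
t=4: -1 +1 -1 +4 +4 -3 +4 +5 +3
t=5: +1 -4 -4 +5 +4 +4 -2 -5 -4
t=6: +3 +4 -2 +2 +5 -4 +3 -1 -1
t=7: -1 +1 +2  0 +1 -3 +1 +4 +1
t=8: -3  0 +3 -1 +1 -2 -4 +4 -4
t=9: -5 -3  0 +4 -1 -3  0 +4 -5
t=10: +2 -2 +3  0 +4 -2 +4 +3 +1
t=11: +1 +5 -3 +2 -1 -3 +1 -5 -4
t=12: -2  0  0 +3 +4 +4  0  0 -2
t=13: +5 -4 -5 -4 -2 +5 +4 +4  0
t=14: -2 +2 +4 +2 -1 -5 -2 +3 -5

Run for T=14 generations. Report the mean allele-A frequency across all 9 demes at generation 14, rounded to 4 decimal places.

t=0: k=[0 105 0 0 0 0 0 0 0]
t=1: x=[3.1500 98.7000 3.1500 0.0000 0.0000 0.0000 0.0000 0.0000 0.0000] k=[6 100 4 0 0 0 0 0 0]
t=2: x=[8.8200 94.3000 6.7600 0.1200 0.0000 0.0000 0.0000 0.0000 0.0000] k=[11 95 9 0 0 0 0 0 0]
t=3: x=[13.5200 89.9000 11.3100 0.2700 0.0000 0.0000 0.0000 0.0000 0.0000] k=[10 90 14 1 0 0 0 0 0]
t=4: x=[12.4000 85.3200 15.8900 1.3600 0.0300 0.0000 0.0000 0.0000 0.0000] k=[11 86 15 5 4 0 0 0 0]
t=5: x=[13.2500 81.6200 16.8300 5.2700 3.9100 0.1200 0.0000 0.0000 0.0000] k=[14 78 13 10 8 4 0 0 0]
t=6: x=[15.9200 74.1300 14.8600 10.0300 7.9400 4.0000 0.1200 0.0000 0.0000] k=[19 78 13 12 13 0 3 0 0]
t=7: x=[20.7700 74.2800 14.9200 12.0600 12.5800 0.4800 2.8200 0.0900 0.0000] k=[20 75 17 12 14 0 4 4 0]
t=8: x=[21.6500 71.6100 18.5900 12.2100 13.5200 0.5400 3.8800 3.8800 0.1200] k=[19 72 22 11 15 0 0 8 0]
t=9: x=[20.5900 68.9100 23.1700 11.4500 14.4300 0.4500 0.2400 7.5200 0.2400] k=[16 66 23 15 13 0 0 12 0]
t=10: x=[17.5000 63.2100 24.0500 15.1800 12.6700 0.3900 0.3600 11.2800 0.3600] k=[20 61 27 15 17 0 4 14 1]
t=11: x=[21.2300 58.7500 27.6600 15.4200 16.4300 0.6300 4.1800 13.3100 1.3900] k=[22 64 25 17 15 0 5 8 0]
t=12: x=[23.2600 61.5700 25.9300 17.1800 14.6100 0.6000 4.9400 7.6700 0.2400] k=[21 62 26 20 19 5 5 8 0]
t=13: x=[22.2300 59.6900 26.9000 20.1500 18.6100 5.4200 5.0900 7.6700 0.2400] k=[27 56 22 16 17 10 9 12 0]
t=14: x=[27.8700 54.1100 22.8400 16.2100 16.7600 10.1800 9.1200 11.5500 0.3600] k=[26 56 27 18 16 5 7 15 0]

0.1799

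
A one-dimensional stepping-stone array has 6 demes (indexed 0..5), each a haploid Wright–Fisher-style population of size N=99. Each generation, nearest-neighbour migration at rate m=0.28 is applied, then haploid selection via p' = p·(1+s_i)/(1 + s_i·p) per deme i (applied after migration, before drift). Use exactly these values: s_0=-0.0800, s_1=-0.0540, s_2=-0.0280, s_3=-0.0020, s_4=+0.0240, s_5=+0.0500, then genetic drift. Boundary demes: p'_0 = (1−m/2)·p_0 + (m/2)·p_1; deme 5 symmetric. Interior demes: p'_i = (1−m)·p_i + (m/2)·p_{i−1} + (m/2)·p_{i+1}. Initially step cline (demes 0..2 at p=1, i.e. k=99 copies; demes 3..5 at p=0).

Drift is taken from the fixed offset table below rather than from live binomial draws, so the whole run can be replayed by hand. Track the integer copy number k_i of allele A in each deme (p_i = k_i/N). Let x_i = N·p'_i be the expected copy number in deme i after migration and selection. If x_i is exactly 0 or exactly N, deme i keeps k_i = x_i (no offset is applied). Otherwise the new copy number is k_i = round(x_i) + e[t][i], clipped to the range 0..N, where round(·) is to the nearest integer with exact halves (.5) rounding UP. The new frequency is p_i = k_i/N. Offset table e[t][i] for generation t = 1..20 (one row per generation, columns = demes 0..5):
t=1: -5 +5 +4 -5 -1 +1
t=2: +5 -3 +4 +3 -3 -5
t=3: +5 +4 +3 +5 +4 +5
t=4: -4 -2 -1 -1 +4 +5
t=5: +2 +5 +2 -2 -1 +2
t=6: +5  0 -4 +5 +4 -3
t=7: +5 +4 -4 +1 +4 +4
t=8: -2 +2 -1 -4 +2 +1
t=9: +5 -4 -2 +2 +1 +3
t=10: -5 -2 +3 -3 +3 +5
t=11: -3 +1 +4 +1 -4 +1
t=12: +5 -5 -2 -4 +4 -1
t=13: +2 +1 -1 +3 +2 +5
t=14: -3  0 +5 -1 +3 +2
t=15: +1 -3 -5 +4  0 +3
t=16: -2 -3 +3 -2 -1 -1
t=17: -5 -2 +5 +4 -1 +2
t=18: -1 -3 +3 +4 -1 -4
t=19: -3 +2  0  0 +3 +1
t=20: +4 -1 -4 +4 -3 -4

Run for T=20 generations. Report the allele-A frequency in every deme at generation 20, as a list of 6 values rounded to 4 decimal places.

t=0: k=[99 99 99 0 0 0]
t=1: x=[99.0000 99.0000 84.7980 13.8362 0.0000 0.0000] k=[99 99 89 9 0 0]
t=2: x=[99.0000 97.5213 78.7463 18.9094 1.2898 0.0000] k=[99 95 83 22 0 0]
t=3: x=[98.3916 93.6037 75.6369 27.4203 3.1516 0.0000] k=[99 98 79 32 7 0]
t=4: x=[98.8478 95.2866 74.5610 35.0347 9.7260 1.0285] k=[95 93 74 34 14 6]
t=5: x=[94.3652 90.1842 70.4870 36.7537 15.9955 7.4492] k=[96 95 72 35 15 9]
t=6: x=[95.5963 91.5463 69.4547 37.3334 17.2959 10.2809] k=[99 92 65 42 21 7]
t=7: x=[97.9357 88.6988 64.9282 42.2315 22.3882 9.3656] k=[99 93 61 43 26 13]
t=8: x=[98.0876 88.8661 62.3066 43.0913 27.0234 15.4454] k=[96 91 61 39 29 16]
t=9: x=[94.9913 86.9236 61.4605 40.6320 29.0645 18.5441] k=[99 83 59 43 30 22]
t=10: x=[96.5700 81.0796 59.4475 43.3712 31.2046 23.9958] k=[92 79 62 40 34 29]
t=11: x=[89.4867 77.5210 60.6348 42.1915 34.6724 30.7241] k=[86 79 65 43 31 32]
t=12: x=[83.9887 77.0875 63.2338 44.3510 33.3424 32.9232] k=[89 72 61 40 37 32]
t=13: x=[85.6882 71.7576 58.9245 42.4714 37.2695 33.7772] k=[88 73 58 45 39 39]
t=14: x=[84.9228 71.9218 57.5976 45.9307 40.4059 40.1590] k=[82 72 63 45 43 42]
t=15: x=[79.3181 71.0398 61.0778 47.1906 43.7181 43.3249] k=[80 68 56 51 44 46]
t=16: x=[76.9228 66.8059 56.2917 50.6705 45.8432 46.9225] k=[75 64 59 49 45 46]
t=17: x=[71.8482 63.5876 57.6177 49.7905 46.2840 47.0629] k=[67 62 63 54 45 49]
t=18: x=[64.4489 61.5566 60.9369 53.9509 47.4056 49.6474] k=[63 59 64 58 46 46]
t=19: x=[60.4973 58.9434 61.8029 57.1116 48.2664 47.2034] k=[57 61 62 57 51 48]
t=20: x=[55.5385 59.2671 60.4939 56.8115 52.0058 49.6274] k=[60 58 56 61 49 46]

[0.6061, 0.5859, 0.5657, 0.6162, 0.4949, 0.4646]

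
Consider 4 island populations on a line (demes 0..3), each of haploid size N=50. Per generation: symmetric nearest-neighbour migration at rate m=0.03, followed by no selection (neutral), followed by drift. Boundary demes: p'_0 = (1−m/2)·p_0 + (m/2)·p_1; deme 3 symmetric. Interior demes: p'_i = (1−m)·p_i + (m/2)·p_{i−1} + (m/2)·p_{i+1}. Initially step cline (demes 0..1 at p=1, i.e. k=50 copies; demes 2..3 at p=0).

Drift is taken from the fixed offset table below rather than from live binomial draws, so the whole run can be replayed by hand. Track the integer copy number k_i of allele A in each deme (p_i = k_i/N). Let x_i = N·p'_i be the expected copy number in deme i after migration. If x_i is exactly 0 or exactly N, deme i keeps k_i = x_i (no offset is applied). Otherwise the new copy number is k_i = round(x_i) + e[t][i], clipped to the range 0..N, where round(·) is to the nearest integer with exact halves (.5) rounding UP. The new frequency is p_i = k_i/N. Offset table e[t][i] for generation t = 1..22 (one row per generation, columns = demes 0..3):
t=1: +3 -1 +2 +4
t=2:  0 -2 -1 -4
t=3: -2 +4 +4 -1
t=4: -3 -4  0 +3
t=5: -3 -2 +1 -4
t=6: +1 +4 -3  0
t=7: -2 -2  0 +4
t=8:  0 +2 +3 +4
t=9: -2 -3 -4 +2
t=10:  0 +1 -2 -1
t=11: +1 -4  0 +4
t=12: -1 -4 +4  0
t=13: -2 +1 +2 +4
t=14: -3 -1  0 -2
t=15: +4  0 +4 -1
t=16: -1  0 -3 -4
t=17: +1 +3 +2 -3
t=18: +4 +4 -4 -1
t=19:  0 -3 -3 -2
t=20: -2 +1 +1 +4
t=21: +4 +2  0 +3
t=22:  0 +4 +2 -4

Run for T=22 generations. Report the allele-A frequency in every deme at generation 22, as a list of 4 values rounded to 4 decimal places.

[0.8800, 0.8400, 0.2400, 0.1400]

t=0: k=[50 50 0 0]
t=1: x=[50.0000 49.2500 0.7500 0.0000] k=[50 48 3 0]
t=2: x=[49.9700 47.3550 3.6300 0.0450] k=[50 45 3 0]
t=3: x=[49.9250 44.4450 3.5850 0.0450] k=[48 48 8 0]
t=4: x=[48.0000 47.4000 8.4800 0.1200] k=[45 43 8 3]
t=5: x=[44.9700 42.5050 8.4500 3.0750] k=[42 41 9 0]
t=6: x=[41.9850 40.5350 9.3450 0.1350] k=[43 45 6 0]
t=7: x=[43.0300 44.3850 6.4950 0.0900] k=[41 42 6 4]
t=8: x=[41.0150 41.4450 6.5100 4.0300] k=[41 43 10 8]
t=9: x=[41.0300 42.4750 10.4650 8.0300] k=[39 39 6 10]
t=10: x=[39.0000 38.5050 6.5550 9.9400] k=[39 40 5 9]
t=11: x=[39.0150 39.4600 5.5850 8.9400] k=[40 35 6 13]
t=12: x=[39.9250 34.6400 6.5400 12.8950] k=[39 31 11 13]
t=13: x=[38.8800 30.8200 11.3300 12.9700] k=[37 32 13 17]
t=14: x=[36.9250 31.7900 13.3450 16.9400] k=[34 31 13 15]
t=15: x=[33.9550 30.7750 13.3000 14.9700] k=[38 31 17 14]
t=16: x=[37.8950 30.8950 17.1650 14.0450] k=[37 31 14 10]
t=17: x=[36.9100 30.8350 14.1950 10.0600] k=[38 34 16 7]
t=18: x=[37.9400 33.7900 16.1350 7.1350] k=[42 38 12 6]
t=19: x=[41.9400 37.6700 12.3000 6.0900] k=[42 35 9 4]
t=20: x=[41.8950 34.7150 9.3150 4.0750] k=[40 36 10 8]
t=21: x=[39.9400 35.6700 10.3600 8.0300] k=[44 38 10 11]
t=22: x=[43.9100 37.6700 10.4350 10.9850] k=[44 42 12 7]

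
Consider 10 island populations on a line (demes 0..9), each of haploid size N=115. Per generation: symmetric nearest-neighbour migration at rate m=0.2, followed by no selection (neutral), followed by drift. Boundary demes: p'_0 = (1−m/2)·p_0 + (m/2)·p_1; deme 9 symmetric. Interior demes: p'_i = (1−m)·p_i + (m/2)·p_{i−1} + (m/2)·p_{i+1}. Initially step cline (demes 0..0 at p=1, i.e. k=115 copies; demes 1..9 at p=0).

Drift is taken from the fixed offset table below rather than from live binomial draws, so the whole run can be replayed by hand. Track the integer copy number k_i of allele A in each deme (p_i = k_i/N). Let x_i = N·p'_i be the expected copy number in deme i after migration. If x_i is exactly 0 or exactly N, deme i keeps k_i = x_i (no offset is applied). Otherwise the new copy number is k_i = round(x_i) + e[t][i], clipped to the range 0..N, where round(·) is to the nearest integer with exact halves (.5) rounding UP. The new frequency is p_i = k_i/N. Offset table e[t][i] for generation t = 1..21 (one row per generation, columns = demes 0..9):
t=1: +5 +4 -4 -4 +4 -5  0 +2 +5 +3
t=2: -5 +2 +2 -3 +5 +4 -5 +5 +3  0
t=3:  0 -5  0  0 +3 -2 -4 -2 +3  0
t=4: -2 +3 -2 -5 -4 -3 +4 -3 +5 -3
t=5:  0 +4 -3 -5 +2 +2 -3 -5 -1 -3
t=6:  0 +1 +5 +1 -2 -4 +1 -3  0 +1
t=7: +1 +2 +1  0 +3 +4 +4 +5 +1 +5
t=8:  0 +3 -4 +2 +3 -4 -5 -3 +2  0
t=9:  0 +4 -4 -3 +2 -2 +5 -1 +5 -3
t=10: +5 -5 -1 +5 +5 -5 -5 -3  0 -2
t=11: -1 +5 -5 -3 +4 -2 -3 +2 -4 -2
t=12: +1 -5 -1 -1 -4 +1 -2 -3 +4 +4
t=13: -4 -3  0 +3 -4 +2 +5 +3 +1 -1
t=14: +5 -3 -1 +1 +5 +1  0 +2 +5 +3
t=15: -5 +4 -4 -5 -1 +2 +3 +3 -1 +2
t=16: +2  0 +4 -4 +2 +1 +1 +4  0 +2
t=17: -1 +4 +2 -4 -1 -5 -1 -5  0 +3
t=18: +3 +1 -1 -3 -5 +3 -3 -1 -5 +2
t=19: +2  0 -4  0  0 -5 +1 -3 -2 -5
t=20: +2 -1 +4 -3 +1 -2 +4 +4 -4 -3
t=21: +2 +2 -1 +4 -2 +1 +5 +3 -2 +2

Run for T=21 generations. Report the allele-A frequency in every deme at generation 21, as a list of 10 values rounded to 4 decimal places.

[0.4696, 0.3478, 0.1739, 0.0696, 0.0087, 0.0174, 0.0957, 0.0609, 0.0000, 0.0000]

t=0: k=[115 0 0 0 0 0 0 0 0 0]
t=1: x=[103.5000 11.5000 0.0000 0.0000 0.0000 0.0000 0.0000 0.0000 0.0000 0.0000] k=[109 16 0 0 0 0 0 0 0 0]
t=2: x=[99.7000 23.7000 1.6000 0.0000 0.0000 0.0000 0.0000 0.0000 0.0000 0.0000] k=[95 26 4 0 0 0 0 0 0 0]
t=3: x=[88.1000 30.7000 5.8000 0.4000 0.0000 0.0000 0.0000 0.0000 0.0000 0.0000] k=[88 26 6 0 0 0 0 0 0 0]
t=4: x=[81.8000 30.2000 7.4000 0.6000 0.0000 0.0000 0.0000 0.0000 0.0000 0.0000] k=[80 33 5 0 0 0 0 0 0 0]
t=5: x=[75.3000 34.9000 7.3000 0.5000 0.0000 0.0000 0.0000 0.0000 0.0000 0.0000] k=[75 39 4 0 0 0 0 0 0 0]
t=6: x=[71.4000 39.1000 7.1000 0.4000 0.0000 0.0000 0.0000 0.0000 0.0000 0.0000] k=[71 40 12 1 0 0 0 0 0 0]
t=7: x=[67.9000 40.3000 13.7000 2.0000 0.1000 0.0000 0.0000 0.0000 0.0000 0.0000] k=[69 42 15 2 3 0 0 0 0 0]
t=8: x=[66.3000 42.0000 16.4000 3.4000 2.6000 0.3000 0.0000 0.0000 0.0000 0.0000] k=[66 45 12 5 6 0 0 0 0 0]
t=9: x=[63.9000 43.8000 14.6000 5.8000 5.3000 0.6000 0.0000 0.0000 0.0000 0.0000] k=[64 48 11 3 7 0 0 0 0 0]
t=10: x=[62.4000 45.9000 13.9000 4.2000 5.9000 0.7000 0.0000 0.0000 0.0000 0.0000] k=[67 41 13 9 11 0 0 0 0 0]
t=11: x=[64.4000 40.8000 15.4000 9.6000 9.7000 1.1000 0.0000 0.0000 0.0000 0.0000] k=[63 46 10 7 14 0 0 0 0 0]
t=12: x=[61.3000 44.1000 13.3000 8.0000 11.9000 1.4000 0.0000 0.0000 0.0000 0.0000] k=[62 39 12 7 8 2 0 0 0 0]
t=13: x=[59.7000 38.6000 14.2000 7.6000 7.3000 2.4000 0.2000 0.0000 0.0000 0.0000] k=[56 36 14 11 3 4 5 0 0 0]
t=14: x=[54.0000 35.8000 15.9000 10.5000 3.9000 4.0000 4.4000 0.5000 0.0000 0.0000] k=[59 33 15 12 9 5 4 3 0 0]
t=15: x=[56.4000 33.8000 16.5000 12.0000 8.9000 5.3000 4.0000 2.8000 0.3000 0.0000] k=[51 38 13 7 8 7 7 6 0 0]
t=16: x=[49.7000 36.8000 14.9000 7.7000 7.8000 7.1000 6.9000 5.5000 0.6000 0.0000] k=[52 37 19 4 10 8 8 10 1 0]
t=17: x=[50.5000 36.7000 19.3000 6.1000 9.2000 8.2000 8.2000 8.9000 1.8000 0.1000] k=[50 41 21 2 8 3 7 4 2 3]
t=18: x=[49.1000 39.9000 21.1000 4.5000 6.9000 3.9000 6.3000 4.1000 2.3000 2.9000] k=[52 41 20 2 2 7 3 3 0 5]
t=19: x=[50.9000 40.0000 20.3000 3.8000 2.5000 6.1000 3.4000 2.7000 0.8000 4.5000] k=[53 40 16 4 3 1 4 0 0 0]
t=20: x=[51.7000 38.9000 17.2000 5.1000 2.9000 1.5000 3.3000 0.4000 0.0000 0.0000] k=[54 38 21 2 4 0 7 4 0 0]
t=21: x=[52.4000 37.9000 20.8000 4.1000 3.4000 1.1000 6.0000 3.9000 0.4000 0.0000] k=[54 40 20 8 1 2 11 7 0 0]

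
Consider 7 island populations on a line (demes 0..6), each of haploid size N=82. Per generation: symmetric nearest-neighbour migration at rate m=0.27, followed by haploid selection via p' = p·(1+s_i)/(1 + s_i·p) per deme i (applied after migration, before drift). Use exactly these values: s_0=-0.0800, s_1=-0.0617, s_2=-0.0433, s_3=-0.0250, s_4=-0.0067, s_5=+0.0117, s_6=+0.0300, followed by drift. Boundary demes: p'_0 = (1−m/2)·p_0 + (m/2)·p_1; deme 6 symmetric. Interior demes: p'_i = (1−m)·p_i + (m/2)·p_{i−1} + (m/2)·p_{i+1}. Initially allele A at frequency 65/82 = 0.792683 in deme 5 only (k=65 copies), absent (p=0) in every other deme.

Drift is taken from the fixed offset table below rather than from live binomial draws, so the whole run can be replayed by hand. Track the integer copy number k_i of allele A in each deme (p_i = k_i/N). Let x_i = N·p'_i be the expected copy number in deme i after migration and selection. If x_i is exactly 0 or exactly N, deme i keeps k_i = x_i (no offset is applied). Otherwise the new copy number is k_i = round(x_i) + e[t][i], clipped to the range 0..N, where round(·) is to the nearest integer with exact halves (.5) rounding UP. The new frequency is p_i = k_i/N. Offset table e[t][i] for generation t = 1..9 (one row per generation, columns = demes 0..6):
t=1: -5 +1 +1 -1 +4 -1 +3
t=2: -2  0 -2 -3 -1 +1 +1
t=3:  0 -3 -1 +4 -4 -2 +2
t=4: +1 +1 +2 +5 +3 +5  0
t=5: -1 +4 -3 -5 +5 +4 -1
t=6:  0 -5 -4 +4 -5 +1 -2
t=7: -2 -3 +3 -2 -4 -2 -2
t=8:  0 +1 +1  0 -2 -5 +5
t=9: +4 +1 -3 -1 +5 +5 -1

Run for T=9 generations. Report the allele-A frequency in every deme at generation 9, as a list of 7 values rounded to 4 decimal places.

[0.0488, 0.0366, 0.0244, 0.0854, 0.2195, 0.3171, 0.3537]

t=0: k=[0 0 0 0 0 65 0]
t=1: x=[0.0000 0.0000 0.0000 0.0000 8.7225 47.6823 9.0093] k=[0 0 0 0 13 47 12]
t=2: x=[0.0000 0.0000 0.0000 1.7120 15.7493 37.9220 17.1220] k=[0 0 0 0 15 39 18]
t=3: x=[0.0000 0.0000 0.0000 1.9756 16.1277 33.1545 21.2977] k=[0 0 0 6 12 31 23]
t=4: x=[0.0000 0.0000 0.7753 5.8607 13.6782 27.5675 24.5858] k=[0 0 3 11 17 33 25]
t=5: x=[0.0000 0.3801 3.5227 10.4961 18.2544 29.9809 26.6085] k=[0 4 1 5 23 34 26]
t=6: x=[0.4971 2.8731 1.8627 6.7319 21.9468 31.6608 27.6188] k=[0 0 0 11 17 33 26]
t=7: x=[0.0000 0.0000 1.4218 10.0987 18.2544 30.1163 27.4824] k=[0 0 4 8 14 28 25]
t=8: x=[0.0000 0.5069 3.8349 8.0836 14.9974 25.9107 25.9262] k=[0 2 5 8 13 21 31]
t=9: x=[0.2485 2.0065 4.7962 8.0836 13.3298 21.4537 30.2118] k=[4 3 2 7 18 26 29]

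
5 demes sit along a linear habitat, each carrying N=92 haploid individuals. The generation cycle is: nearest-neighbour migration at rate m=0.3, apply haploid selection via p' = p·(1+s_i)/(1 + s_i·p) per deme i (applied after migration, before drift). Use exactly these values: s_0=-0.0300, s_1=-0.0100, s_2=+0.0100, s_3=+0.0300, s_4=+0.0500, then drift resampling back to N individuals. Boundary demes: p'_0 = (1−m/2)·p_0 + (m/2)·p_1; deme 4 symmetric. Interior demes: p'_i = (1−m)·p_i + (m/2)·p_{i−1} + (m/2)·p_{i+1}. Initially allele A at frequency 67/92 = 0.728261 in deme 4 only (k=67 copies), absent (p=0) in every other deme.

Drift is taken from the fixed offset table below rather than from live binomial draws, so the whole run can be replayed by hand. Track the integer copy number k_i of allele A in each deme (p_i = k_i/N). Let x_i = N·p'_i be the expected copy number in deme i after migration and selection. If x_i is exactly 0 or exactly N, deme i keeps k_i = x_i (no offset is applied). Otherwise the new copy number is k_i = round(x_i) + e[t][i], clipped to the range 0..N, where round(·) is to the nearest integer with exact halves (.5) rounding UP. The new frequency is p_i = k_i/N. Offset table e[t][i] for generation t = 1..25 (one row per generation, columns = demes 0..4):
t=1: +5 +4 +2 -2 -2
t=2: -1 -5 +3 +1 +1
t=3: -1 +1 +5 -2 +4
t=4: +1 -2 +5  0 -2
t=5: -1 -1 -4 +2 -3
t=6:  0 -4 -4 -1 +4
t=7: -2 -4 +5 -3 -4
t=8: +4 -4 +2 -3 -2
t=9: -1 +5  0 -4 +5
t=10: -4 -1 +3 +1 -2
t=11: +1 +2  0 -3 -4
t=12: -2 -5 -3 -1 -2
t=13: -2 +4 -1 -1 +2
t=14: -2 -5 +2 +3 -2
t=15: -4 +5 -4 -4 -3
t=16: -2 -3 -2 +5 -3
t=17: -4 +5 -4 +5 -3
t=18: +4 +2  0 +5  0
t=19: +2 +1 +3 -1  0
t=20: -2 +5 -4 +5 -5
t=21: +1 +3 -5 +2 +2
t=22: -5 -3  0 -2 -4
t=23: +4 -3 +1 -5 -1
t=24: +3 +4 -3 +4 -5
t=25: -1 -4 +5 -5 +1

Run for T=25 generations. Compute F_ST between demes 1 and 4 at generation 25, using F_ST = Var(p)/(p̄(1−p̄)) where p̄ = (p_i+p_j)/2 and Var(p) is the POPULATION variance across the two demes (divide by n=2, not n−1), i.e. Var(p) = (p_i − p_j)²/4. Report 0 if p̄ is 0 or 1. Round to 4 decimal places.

t=0: k=[0 0 0 0 67]
t=1: x=[0.0000 0.0000 0.0000 10.3177 58.0023] k=[0 0 0 8 56]
t=2: x=[0.0000 0.0000 1.2118 14.3545 49.9161] k=[0 0 4 15 51]
t=3: x=[0.0000 0.5940 5.0977 19.1951 46.7221] k=[0 2 10 17 51]
t=4: x=[0.2910 2.8719 9.9379 21.5337 47.0220] k=[1 1 15 22 45]
t=5: x=[0.9703 3.0700 14.0682 24.9336 42.6641] k=[0 2 10 27 40]
t=6: x=[0.2910 2.8719 11.4494 26.9599 39.1430] k=[0 0 7 26 43]
t=7: x=[0.0000 1.0396 8.8795 26.2510 41.5589] k=[0 0 14 23 38]
t=8: x=[0.0000 2.0795 13.3633 24.4266 36.8221] k=[0 0 15 21 35]
t=9: x=[0.0000 2.2280 13.7661 22.7017 33.9382] k=[0 7 14 19 39]
t=10: x=[1.0188 6.9353 13.8164 21.7369 37.0746] k=[0 6 17 23 35]
t=11: x=[0.8733 6.6874 16.3836 24.4266 34.2422] k=[2 9 16 21 30]
t=12: x=[2.9614 8.9187 15.8300 22.0924 29.6213] k=[1 4 13 21 28]
t=13: x=[1.4072 4.8536 12.9604 21.3305 27.8890] k=[0 9 12 20 30]
t=14: x=[1.3101 8.0261 12.8597 20.7715 29.4686] k=[0 3 15 24 27]
t=15: x=[0.4366 4.3085 14.6723 23.6151 27.4810] k=[0 9 11 20 24]
t=16: x=[1.3101 7.8773 12.1546 19.7038 24.2615] k=[0 5 10 25 21]
t=17: x=[0.7277 4.9527 11.6005 22.6509 22.4168] k=[0 10 8 28 19]
t=18: x=[1.4557 8.1252 11.3990 24.1731 21.1338] k=[5 10 11 29 21]
t=19: x=[5.5880 9.3155 13.6654 25.6431 23.0321] k=[8 10 17 25 23]
t=20: x=[8.0728 10.6550 17.2893 24.0209 24.1591] k=[6 16 13 29 19]
t=21: x=[7.2928 13.9308 15.9810 25.6431 21.2878] k=[8 17 11 28 23]
t=22: x=[9.0972 14.6259 14.5716 25.2377 24.6197] k=[4 12 15 23 21]
t=23: x=[5.0526 11.1511 15.8803 21.9908 22.1091] k=[9 8 17 17 21]
t=24: x=[8.6093 9.4147 15.7797 18.0246 21.1851] k=[12 13 13 22 16]
t=25: x=[11.8324 12.7393 14.4709 20.2123 17.5835] k=[11 9 19 15 19]

0.0229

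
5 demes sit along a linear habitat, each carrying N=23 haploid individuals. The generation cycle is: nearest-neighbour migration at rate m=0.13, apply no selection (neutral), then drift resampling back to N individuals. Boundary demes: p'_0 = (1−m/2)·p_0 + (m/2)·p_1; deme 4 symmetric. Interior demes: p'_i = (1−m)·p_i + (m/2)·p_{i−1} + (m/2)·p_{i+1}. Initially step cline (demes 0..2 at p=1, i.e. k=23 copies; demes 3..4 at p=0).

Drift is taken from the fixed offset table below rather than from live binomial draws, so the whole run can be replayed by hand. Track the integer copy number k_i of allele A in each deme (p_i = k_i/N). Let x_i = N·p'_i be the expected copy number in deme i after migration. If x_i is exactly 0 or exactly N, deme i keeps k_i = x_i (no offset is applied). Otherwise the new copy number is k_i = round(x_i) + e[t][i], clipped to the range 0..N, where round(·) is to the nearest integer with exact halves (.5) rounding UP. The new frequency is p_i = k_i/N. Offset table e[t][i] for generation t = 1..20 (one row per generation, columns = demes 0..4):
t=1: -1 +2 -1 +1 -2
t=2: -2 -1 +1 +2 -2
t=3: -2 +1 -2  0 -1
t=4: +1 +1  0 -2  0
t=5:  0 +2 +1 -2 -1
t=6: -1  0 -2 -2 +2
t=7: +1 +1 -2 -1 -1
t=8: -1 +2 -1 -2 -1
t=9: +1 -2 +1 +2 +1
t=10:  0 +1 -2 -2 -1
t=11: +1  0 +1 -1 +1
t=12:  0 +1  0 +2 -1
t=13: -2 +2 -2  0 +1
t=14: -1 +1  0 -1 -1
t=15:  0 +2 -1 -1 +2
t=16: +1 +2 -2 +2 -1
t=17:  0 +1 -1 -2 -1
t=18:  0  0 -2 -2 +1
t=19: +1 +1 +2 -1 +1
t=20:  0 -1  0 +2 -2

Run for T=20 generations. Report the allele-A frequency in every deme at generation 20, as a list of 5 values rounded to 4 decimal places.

[0.9565, 0.8696, 0.3913, 0.1304, 0.0000]

t=0: k=[23 23 23 0 0]
t=1: x=[23.0000 23.0000 21.5050 1.4950 0.0000] k=[23 23 21 2 0]
t=2: x=[23.0000 22.8700 19.8950 3.1050 0.1300] k=[23 22 21 5 0]
t=3: x=[22.9350 22.0000 20.0250 5.7150 0.3250] k=[21 23 18 6 0]
t=4: x=[21.1300 22.5450 17.5450 6.3900 0.3900] k=[22 23 18 4 0]
t=5: x=[22.0650 22.6100 17.4150 4.6500 0.2600] k=[22 23 18 3 0]
t=6: x=[22.0650 22.6100 17.3500 3.7800 0.1950] k=[21 23 15 2 2]
t=7: x=[21.1300 22.3500 14.6750 2.8450 2.0000] k=[22 23 13 2 1]
t=8: x=[22.0650 22.2850 12.9350 2.6500 1.0650] k=[21 23 12 1 0]
t=9: x=[21.1300 22.1550 12.0000 1.6500 0.0650] k=[22 20 13 4 1]
t=10: x=[21.8700 19.6750 12.8700 4.3900 1.1950] k=[22 21 11 2 0]
t=11: x=[21.9350 20.4150 11.0650 2.4550 0.1300] k=[23 20 12 1 1]
t=12: x=[22.8050 19.6750 11.8050 1.7150 1.0000] k=[23 21 12 4 0]
t=13: x=[22.8700 20.5450 12.0650 4.2600 0.2600] k=[21 23 10 4 1]
t=14: x=[21.1300 22.0250 10.4550 4.1950 1.1950] k=[20 23 10 3 0]
t=15: x=[20.1950 21.9600 10.3900 3.2600 0.1950] k=[20 23 9 2 2]
t=16: x=[20.1950 21.8950 9.4550 2.4550 2.0000] k=[21 23 7 4 1]
t=17: x=[21.1300 21.8300 7.8450 4.0000 1.1950] k=[21 23 7 2 0]
t=18: x=[21.1300 21.8300 7.7150 2.1950 0.1300] k=[21 22 6 0 1]
t=19: x=[21.0650 20.8950 6.6500 0.4550 0.9350] k=[22 22 9 0 2]
t=20: x=[22.0000 21.1550 9.2600 0.7150 1.8700] k=[22 20 9 3 0]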